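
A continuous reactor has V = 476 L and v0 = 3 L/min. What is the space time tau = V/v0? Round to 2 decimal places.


tau = V / v0
tau = 476 / 3
tau = 158.67 min


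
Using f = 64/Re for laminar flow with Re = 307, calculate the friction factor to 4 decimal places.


f = 64 / Re
f = 64 / 307
f = 0.2085


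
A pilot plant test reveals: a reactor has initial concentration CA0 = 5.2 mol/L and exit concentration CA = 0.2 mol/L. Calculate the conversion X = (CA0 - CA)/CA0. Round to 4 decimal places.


X = (CA0 - CA) / CA0
X = (5.2 - 0.2) / 5.2
X = 5.0 / 5.2
X = 0.9615


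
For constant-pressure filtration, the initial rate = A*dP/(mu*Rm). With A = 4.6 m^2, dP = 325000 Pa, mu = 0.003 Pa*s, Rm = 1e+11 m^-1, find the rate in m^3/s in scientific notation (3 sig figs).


rate = A * dP / (mu * Rm)
rate = 4.6 * 325000 / (0.003 * 1e+11)
rate = 1495000.0 / 3.000e+08
rate = 4.98e-03 m^3/s


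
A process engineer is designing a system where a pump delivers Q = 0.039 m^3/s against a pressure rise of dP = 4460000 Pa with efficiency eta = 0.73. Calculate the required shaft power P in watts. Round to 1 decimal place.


P = Q * dP / eta
P = 0.039 * 4460000 / 0.73
P = 173940.0 / 0.73
P = 238274.0 W


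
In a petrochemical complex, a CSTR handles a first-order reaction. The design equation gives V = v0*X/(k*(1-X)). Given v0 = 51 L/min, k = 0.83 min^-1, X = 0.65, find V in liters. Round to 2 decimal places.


V = v0 * X / (k * (1 - X))
V = 51 * 0.65 / (0.83 * (1 - 0.65))
V = 33.15 / (0.83 * 0.35)
V = 33.15 / 0.2905
V = 114.11 L


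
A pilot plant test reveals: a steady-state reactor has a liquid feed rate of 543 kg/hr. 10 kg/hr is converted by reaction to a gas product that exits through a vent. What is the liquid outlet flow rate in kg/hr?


Steady-state mass balance on the main outlet: F_out = F_in - F_removed
F_out = 543 - 10
F_out = 533 kg/hr


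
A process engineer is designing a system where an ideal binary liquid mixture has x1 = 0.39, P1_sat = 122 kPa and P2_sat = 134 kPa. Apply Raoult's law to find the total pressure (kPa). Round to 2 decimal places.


P = x1*P1_sat + x2*P2_sat
x2 = 1 - x1 = 1 - 0.39 = 0.61
P = 0.39*122 + 0.61*134
P = 47.58 + 81.74
P = 129.32 kPa


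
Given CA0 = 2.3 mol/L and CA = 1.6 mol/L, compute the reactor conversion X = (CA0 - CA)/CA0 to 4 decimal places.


X = (CA0 - CA) / CA0
X = (2.3 - 1.6) / 2.3
X = 0.7 / 2.3
X = 0.3043


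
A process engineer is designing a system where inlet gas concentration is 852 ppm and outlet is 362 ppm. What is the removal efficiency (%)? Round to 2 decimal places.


Efficiency = (G_in - G_out) / G_in * 100%
Efficiency = (852 - 362) / 852 * 100
Efficiency = 490 / 852 * 100
Efficiency = 57.51%


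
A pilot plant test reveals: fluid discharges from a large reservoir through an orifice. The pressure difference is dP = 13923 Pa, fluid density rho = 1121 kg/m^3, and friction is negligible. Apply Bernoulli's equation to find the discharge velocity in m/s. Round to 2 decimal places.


v = sqrt(2*dP/rho)
v = sqrt(2*13923/1121)
v = sqrt(24.840321)
v = 4.98 m/s


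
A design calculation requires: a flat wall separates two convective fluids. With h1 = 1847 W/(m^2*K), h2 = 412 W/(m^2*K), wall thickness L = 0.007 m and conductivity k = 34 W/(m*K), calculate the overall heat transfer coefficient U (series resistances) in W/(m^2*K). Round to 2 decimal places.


1/U = 1/h1 + L/k + 1/h2
1/U = 1/1847 + 0.007/34 + 1/412
1/U = 0.0005414185 + 0.0002058824 + 0.0024271845
1/U = 0.0031744854
U = 315.01 W/(m^2*K)


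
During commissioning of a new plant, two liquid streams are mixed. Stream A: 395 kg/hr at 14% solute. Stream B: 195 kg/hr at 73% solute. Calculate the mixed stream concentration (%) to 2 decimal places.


Mass balance on solute: F1*x1 + F2*x2 = F3*x3
F3 = F1 + F2 = 395 + 195 = 590 kg/hr
x3 = (F1*x1 + F2*x2)/F3
x3 = (395*0.14 + 195*0.73) / 590
x3 = 33.50%


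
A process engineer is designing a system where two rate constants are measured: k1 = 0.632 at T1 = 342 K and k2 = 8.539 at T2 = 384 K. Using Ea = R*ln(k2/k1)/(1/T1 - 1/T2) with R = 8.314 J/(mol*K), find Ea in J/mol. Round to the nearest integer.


Ea = R * ln(k2/k1) / (1/T1 - 1/T2)
ln(k2/k1) = ln(8.539/0.632) = 2.6035098
1/T1 - 1/T2 = 1/342 - 1/384 = 0.000319809942
Ea = 8.314 * 2.6035098 / 0.000319809942
Ea = 67683 J/mol


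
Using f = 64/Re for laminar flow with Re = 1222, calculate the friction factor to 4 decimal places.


f = 64 / Re
f = 64 / 1222
f = 0.0524


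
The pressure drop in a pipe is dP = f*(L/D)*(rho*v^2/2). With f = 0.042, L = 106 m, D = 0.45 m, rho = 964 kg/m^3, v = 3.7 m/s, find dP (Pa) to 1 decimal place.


dP = f * (L/D) * (rho*v^2/2)
dP = 0.042 * (106/0.45) * (964*3.7^2/2)
L/D = 235.55555556
rho*v^2/2 = 964*13.69/2 = 6598.58
dP = 0.042 * 235.55555556 * 6598.58
dP = 65282.0 Pa


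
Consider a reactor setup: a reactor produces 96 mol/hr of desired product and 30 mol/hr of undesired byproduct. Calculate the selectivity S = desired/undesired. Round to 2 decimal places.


S = desired product rate / undesired product rate
S = 96 / 30
S = 3.20


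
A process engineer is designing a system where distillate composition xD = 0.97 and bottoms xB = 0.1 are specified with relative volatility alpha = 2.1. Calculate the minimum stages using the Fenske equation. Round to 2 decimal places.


N_min = ln((xD*(1-xB))/(xB*(1-xD))) / ln(alpha)
Numerator inside ln: 0.873 / 0.003 = 291.0
ln(291.0) = 5.673323
ln(alpha) = ln(2.1) = 0.741937
N_min = 5.673323 / 0.741937 = 7.65


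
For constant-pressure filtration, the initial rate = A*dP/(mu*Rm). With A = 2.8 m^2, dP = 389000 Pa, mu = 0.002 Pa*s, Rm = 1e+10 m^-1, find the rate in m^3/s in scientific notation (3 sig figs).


rate = A * dP / (mu * Rm)
rate = 2.8 * 389000 / (0.002 * 1e+10)
rate = 1089200.0 / 2.000e+07
rate = 5.45e-02 m^3/s


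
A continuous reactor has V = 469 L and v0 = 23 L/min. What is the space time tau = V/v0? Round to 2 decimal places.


tau = V / v0
tau = 469 / 23
tau = 20.39 min


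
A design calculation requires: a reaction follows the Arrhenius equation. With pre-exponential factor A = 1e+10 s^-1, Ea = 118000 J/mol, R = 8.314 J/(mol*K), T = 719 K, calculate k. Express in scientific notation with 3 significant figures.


k = A * exp(-Ea/(R*T))
k = 1e+10 * exp(-118000 / (8.314 * 719))
k = 1e+10 * exp(-19.739816)
k = 2.67e+01


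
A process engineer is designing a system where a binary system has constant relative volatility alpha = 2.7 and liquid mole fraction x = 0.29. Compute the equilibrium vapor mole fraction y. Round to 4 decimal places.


y = alpha*x / (1 + (alpha-1)*x)
y = 2.7*0.29 / (1 + (2.7-1)*0.29)
y = 0.783 / (1 + 0.493)
y = 0.783 / 1.493
y = 0.5244


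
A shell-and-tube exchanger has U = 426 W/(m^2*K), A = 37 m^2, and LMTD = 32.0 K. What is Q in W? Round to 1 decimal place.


Q = U * A * LMTD
Q = 426 * 37 * 32.0
Q = 504384.0 W


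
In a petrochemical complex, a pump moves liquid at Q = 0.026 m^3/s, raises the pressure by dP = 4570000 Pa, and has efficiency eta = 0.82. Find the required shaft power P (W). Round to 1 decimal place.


P = Q * dP / eta
P = 0.026 * 4570000 / 0.82
P = 118820.0 / 0.82
P = 144902.4 W


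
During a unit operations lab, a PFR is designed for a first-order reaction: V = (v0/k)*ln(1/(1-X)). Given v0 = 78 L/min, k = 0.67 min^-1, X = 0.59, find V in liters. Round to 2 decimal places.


V = (v0/k) * ln(1/(1-X))
V = (78/0.67) * ln(1/(1-0.59))
V = 116.41791 * ln(2.439024)
V = 116.41791 * 0.891598
V = 103.80 L


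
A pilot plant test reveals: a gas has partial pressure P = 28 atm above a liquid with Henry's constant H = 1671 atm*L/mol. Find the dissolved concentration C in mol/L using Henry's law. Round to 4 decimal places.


C = P / H
C = 28 / 1671
C = 0.0168 mol/L


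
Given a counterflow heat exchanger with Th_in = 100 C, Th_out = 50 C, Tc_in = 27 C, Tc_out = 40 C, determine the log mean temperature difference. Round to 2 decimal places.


dT1 = Th_in - Tc_out = 100 - 40 = 60
dT2 = Th_out - Tc_in = 50 - 27 = 23
LMTD = (dT1 - dT2) / ln(dT1/dT2)
LMTD = (60 - 23) / ln(60/23)
LMTD = 38.59 K


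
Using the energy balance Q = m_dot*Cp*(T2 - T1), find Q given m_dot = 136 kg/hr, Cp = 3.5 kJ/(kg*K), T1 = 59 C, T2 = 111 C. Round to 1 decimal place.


Q = m_dot * Cp * (T2 - T1)
Q = 136 * 3.5 * (111 - 59)
Q = 136 * 3.5 * 52
Q = 24752.0 kJ/hr


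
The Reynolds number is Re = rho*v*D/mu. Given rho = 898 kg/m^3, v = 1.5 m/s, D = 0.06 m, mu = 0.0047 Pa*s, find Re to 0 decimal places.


Re = rho * v * D / mu
Re = 898 * 1.5 * 0.06 / 0.0047
Re = 80.82 / 0.0047
Re = 17196


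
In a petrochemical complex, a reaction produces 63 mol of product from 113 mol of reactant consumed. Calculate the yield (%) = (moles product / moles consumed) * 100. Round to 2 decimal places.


Yield = (moles product / moles consumed) * 100%
Yield = (63 / 113) * 100
Yield = 0.5575 * 100
Yield = 55.75%


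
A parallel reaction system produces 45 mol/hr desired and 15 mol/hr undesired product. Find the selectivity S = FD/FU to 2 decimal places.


S = desired product rate / undesired product rate
S = 45 / 15
S = 3.00


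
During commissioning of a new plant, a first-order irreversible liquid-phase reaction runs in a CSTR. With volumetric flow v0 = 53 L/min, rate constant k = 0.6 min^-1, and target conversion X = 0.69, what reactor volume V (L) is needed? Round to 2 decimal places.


V = v0 * X / (k * (1 - X))
V = 53 * 0.69 / (0.6 * (1 - 0.69))
V = 36.57 / (0.6 * 0.31)
V = 36.57 / 0.186
V = 196.61 L


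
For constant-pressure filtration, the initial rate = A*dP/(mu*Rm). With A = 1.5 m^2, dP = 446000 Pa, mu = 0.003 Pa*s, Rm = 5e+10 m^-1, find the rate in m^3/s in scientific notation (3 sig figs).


rate = A * dP / (mu * Rm)
rate = 1.5 * 446000 / (0.003 * 5e+10)
rate = 669000.0 / 1.500e+08
rate = 4.46e-03 m^3/s


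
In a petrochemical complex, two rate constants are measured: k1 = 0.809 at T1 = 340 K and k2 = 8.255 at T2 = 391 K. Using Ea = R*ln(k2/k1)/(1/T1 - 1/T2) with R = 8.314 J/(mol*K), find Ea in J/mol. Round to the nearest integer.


Ea = R * ln(k2/k1) / (1/T1 - 1/T2)
ln(k2/k1) = ln(8.255/0.809) = 2.3227754
1/T1 - 1/T2 = 1/340 - 1/391 = 0.000383631714
Ea = 8.314 * 2.3227754 / 0.000383631714
Ea = 50339 J/mol


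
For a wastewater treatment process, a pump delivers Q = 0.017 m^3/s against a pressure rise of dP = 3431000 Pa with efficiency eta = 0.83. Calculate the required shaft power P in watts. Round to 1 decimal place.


P = Q * dP / eta
P = 0.017 * 3431000 / 0.83
P = 58327.0 / 0.83
P = 70273.5 W


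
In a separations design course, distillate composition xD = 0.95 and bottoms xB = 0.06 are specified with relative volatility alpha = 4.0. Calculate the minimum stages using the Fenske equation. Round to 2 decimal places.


N_min = ln((xD*(1-xB))/(xB*(1-xD))) / ln(alpha)
Numerator inside ln: 0.893 / 0.003 = 297.666667
ln(297.666667) = 5.695974
ln(alpha) = ln(4.0) = 1.386294
N_min = 5.695974 / 1.386294 = 4.11


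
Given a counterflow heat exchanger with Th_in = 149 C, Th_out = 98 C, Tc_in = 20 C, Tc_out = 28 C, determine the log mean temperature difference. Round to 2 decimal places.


dT1 = Th_in - Tc_out = 149 - 28 = 121
dT2 = Th_out - Tc_in = 98 - 20 = 78
LMTD = (dT1 - dT2) / ln(dT1/dT2)
LMTD = (121 - 78) / ln(121/78)
LMTD = 97.93 K


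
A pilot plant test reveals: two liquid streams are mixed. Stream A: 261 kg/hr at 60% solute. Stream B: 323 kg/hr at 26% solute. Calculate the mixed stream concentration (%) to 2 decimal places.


Mass balance on solute: F1*x1 + F2*x2 = F3*x3
F3 = F1 + F2 = 261 + 323 = 584 kg/hr
x3 = (F1*x1 + F2*x2)/F3
x3 = (261*0.6 + 323*0.26) / 584
x3 = 41.20%


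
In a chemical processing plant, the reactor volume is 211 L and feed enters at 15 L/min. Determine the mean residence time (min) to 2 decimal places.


tau = V / v0
tau = 211 / 15
tau = 14.07 min


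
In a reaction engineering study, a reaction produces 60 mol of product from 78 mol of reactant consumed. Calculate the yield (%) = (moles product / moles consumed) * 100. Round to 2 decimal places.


Yield = (moles product / moles consumed) * 100%
Yield = (60 / 78) * 100
Yield = 0.7692 * 100
Yield = 76.92%


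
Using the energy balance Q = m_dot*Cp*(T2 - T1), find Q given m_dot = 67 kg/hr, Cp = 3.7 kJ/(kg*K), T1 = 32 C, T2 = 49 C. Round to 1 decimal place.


Q = m_dot * Cp * (T2 - T1)
Q = 67 * 3.7 * (49 - 32)
Q = 67 * 3.7 * 17
Q = 4214.3 kJ/hr


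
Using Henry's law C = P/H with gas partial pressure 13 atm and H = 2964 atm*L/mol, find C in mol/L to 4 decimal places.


C = P / H
C = 13 / 2964
C = 0.0044 mol/L


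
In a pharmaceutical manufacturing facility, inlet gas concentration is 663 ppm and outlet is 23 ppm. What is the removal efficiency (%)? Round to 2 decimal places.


Efficiency = (G_in - G_out) / G_in * 100%
Efficiency = (663 - 23) / 663 * 100
Efficiency = 640 / 663 * 100
Efficiency = 96.53%


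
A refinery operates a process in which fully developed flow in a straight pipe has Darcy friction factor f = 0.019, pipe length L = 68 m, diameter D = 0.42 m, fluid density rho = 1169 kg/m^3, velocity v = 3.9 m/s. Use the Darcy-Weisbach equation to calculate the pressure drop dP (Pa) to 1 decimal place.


dP = f * (L/D) * (rho*v^2/2)
dP = 0.019 * (68/0.42) * (1169*3.9^2/2)
L/D = 161.9047619
rho*v^2/2 = 1169*15.21/2 = 8890.245
dP = 0.019 * 161.9047619 * 8890.245
dP = 27348.1 Pa


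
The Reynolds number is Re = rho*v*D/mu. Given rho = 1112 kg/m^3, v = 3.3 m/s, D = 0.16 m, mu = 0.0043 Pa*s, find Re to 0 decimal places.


Re = rho * v * D / mu
Re = 1112 * 3.3 * 0.16 / 0.0043
Re = 587.136 / 0.0043
Re = 136543


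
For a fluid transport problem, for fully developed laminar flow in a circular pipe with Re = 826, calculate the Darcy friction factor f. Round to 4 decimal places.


f = 64 / Re
f = 64 / 826
f = 0.0775


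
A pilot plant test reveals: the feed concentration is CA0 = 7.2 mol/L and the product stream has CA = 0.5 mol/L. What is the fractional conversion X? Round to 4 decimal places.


X = (CA0 - CA) / CA0
X = (7.2 - 0.5) / 7.2
X = 6.7 / 7.2
X = 0.9306


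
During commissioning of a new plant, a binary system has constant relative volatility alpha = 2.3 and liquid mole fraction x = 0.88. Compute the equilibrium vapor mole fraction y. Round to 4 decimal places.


y = alpha*x / (1 + (alpha-1)*x)
y = 2.3*0.88 / (1 + (2.3-1)*0.88)
y = 2.024 / (1 + 1.144)
y = 2.024 / 2.144
y = 0.9440


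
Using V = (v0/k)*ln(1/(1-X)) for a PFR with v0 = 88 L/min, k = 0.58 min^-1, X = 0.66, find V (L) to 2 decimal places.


V = (v0/k) * ln(1/(1-X))
V = (88/0.58) * ln(1/(1-0.66))
V = 151.724138 * ln(2.941176)
V = 151.724138 * 1.07881
V = 163.68 L


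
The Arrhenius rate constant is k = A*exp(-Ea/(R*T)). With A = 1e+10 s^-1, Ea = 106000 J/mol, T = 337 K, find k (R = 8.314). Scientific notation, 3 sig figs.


k = A * exp(-Ea/(R*T))
k = 1e+10 * exp(-106000 / (8.314 * 337))
k = 1e+10 * exp(-37.832579)
k = 3.71e-07


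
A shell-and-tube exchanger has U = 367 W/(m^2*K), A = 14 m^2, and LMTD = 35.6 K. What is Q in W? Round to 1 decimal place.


Q = U * A * LMTD
Q = 367 * 14 * 35.6
Q = 182912.8 W


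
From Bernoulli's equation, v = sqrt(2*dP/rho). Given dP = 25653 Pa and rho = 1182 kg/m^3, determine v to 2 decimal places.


v = sqrt(2*dP/rho)
v = sqrt(2*25653/1182)
v = sqrt(43.406091)
v = 6.59 m/s


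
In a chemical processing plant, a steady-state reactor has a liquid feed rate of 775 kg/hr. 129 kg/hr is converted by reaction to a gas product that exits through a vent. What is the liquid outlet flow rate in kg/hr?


Steady-state mass balance on the main outlet: F_out = F_in - F_removed
F_out = 775 - 129
F_out = 646 kg/hr


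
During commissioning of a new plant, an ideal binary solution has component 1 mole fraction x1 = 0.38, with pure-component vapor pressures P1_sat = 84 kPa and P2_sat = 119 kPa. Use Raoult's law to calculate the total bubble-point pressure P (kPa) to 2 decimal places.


P = x1*P1_sat + x2*P2_sat
x2 = 1 - x1 = 1 - 0.38 = 0.62
P = 0.38*84 + 0.62*119
P = 31.92 + 73.78
P = 105.70 kPa


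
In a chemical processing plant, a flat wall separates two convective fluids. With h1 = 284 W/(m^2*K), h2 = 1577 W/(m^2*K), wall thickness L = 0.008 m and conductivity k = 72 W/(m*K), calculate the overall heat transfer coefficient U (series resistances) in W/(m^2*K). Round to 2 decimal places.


1/U = 1/h1 + L/k + 1/h2
1/U = 1/284 + 0.008/72 + 1/1577
1/U = 0.0035211268 + 0.0001111111 + 0.0006341154
1/U = 0.0042663533
U = 234.39 W/(m^2*K)


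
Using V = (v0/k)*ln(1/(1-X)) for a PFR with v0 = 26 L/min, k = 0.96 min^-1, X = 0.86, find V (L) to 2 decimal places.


V = (v0/k) * ln(1/(1-X))
V = (26/0.96) * ln(1/(1-0.86))
V = 27.083333 * ln(7.142857)
V = 27.083333 * 1.966113
V = 53.25 L


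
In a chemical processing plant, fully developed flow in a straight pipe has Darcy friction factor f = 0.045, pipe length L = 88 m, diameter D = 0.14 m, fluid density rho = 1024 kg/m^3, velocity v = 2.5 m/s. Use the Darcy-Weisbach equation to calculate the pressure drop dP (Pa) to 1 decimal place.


dP = f * (L/D) * (rho*v^2/2)
dP = 0.045 * (88/0.14) * (1024*2.5^2/2)
L/D = 628.57142857
rho*v^2/2 = 1024*6.25/2 = 3200.0
dP = 0.045 * 628.57142857 * 3200.0
dP = 90514.3 Pa


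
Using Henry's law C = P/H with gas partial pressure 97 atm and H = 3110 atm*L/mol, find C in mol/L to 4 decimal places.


C = P / H
C = 97 / 3110
C = 0.0312 mol/L


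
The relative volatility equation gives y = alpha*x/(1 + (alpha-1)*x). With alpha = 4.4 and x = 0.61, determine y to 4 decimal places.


y = alpha*x / (1 + (alpha-1)*x)
y = 4.4*0.61 / (1 + (4.4-1)*0.61)
y = 2.684 / (1 + 2.074)
y = 2.684 / 3.074
y = 0.8731


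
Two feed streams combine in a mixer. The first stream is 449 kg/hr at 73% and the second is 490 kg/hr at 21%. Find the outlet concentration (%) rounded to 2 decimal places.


Mass balance on solute: F1*x1 + F2*x2 = F3*x3
F3 = F1 + F2 = 449 + 490 = 939 kg/hr
x3 = (F1*x1 + F2*x2)/F3
x3 = (449*0.73 + 490*0.21) / 939
x3 = 45.86%


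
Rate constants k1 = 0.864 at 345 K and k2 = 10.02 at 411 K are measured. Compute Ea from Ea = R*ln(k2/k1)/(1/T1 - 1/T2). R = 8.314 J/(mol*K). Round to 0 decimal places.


Ea = R * ln(k2/k1) / (1/T1 - 1/T2)
ln(k2/k1) = ln(10.02/0.864) = 2.4507656
1/T1 - 1/T2 = 1/345 - 1/411 = 0.0004654607
Ea = 8.314 * 2.4507656 / 0.0004654607
Ea = 43775 J/mol


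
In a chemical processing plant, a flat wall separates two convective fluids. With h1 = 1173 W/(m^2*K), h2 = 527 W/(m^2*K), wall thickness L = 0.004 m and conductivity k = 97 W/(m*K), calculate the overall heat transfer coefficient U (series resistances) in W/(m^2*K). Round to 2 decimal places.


1/U = 1/h1 + L/k + 1/h2
1/U = 1/1173 + 0.004/97 + 1/527
1/U = 0.0008525149 + 4.12371e-05 + 0.0018975332
1/U = 0.0027912852
U = 358.26 W/(m^2*K)


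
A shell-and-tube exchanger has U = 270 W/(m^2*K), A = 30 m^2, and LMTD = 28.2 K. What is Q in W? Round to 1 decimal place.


Q = U * A * LMTD
Q = 270 * 30 * 28.2
Q = 228420.0 W


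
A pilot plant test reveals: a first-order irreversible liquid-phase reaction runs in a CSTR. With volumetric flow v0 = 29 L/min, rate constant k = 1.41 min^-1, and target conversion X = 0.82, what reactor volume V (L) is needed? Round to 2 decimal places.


V = v0 * X / (k * (1 - X))
V = 29 * 0.82 / (1.41 * (1 - 0.82))
V = 23.78 / (1.41 * 0.18)
V = 23.78 / 0.2538
V = 93.70 L


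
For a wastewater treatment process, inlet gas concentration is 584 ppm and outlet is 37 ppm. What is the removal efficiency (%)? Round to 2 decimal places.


Efficiency = (G_in - G_out) / G_in * 100%
Efficiency = (584 - 37) / 584 * 100
Efficiency = 547 / 584 * 100
Efficiency = 93.66%


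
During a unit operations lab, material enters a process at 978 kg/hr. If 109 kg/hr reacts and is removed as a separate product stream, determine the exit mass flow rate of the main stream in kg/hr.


Steady-state mass balance on the main outlet: F_out = F_in - F_removed
F_out = 978 - 109
F_out = 869 kg/hr


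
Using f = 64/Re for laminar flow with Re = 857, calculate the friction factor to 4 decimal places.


f = 64 / Re
f = 64 / 857
f = 0.0747


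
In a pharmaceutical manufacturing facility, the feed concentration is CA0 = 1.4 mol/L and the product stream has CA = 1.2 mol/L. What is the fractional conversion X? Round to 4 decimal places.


X = (CA0 - CA) / CA0
X = (1.4 - 1.2) / 1.4
X = 0.2 / 1.4
X = 0.1429


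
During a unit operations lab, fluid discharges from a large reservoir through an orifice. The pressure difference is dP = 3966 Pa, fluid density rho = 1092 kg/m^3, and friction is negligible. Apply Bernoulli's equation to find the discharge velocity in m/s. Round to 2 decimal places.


v = sqrt(2*dP/rho)
v = sqrt(2*3966/1092)
v = sqrt(7.263736)
v = 2.70 m/s


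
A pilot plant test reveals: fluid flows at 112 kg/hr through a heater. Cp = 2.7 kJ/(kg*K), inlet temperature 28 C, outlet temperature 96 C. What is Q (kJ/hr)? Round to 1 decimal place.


Q = m_dot * Cp * (T2 - T1)
Q = 112 * 2.7 * (96 - 28)
Q = 112 * 2.7 * 68
Q = 20563.2 kJ/hr


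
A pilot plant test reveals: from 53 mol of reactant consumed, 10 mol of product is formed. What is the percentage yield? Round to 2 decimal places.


Yield = (moles product / moles consumed) * 100%
Yield = (10 / 53) * 100
Yield = 0.1887 * 100
Yield = 18.87%


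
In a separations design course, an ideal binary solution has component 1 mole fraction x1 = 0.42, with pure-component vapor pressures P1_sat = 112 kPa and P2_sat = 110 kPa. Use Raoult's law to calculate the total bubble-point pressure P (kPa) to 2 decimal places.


P = x1*P1_sat + x2*P2_sat
x2 = 1 - x1 = 1 - 0.42 = 0.58
P = 0.42*112 + 0.58*110
P = 47.04 + 63.8
P = 110.84 kPa


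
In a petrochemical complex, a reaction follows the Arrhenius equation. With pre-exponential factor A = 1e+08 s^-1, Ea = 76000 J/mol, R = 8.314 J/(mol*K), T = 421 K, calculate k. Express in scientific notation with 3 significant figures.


k = A * exp(-Ea/(R*T))
k = 1e+08 * exp(-76000 / (8.314 * 421))
k = 1e+08 * exp(-21.713082)
k = 3.72e-02


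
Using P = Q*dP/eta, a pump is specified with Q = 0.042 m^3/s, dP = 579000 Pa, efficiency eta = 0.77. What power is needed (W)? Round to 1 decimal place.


P = Q * dP / eta
P = 0.042 * 579000 / 0.77
P = 24318.0 / 0.77
P = 31581.8 W


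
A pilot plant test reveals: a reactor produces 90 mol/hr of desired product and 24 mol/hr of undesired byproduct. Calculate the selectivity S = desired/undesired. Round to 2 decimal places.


S = desired product rate / undesired product rate
S = 90 / 24
S = 3.75


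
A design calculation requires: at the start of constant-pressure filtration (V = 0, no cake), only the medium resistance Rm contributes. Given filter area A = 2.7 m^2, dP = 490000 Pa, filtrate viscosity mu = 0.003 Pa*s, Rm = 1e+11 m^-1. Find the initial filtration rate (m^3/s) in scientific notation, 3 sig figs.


rate = A * dP / (mu * Rm)
rate = 2.7 * 490000 / (0.003 * 1e+11)
rate = 1323000.0 / 3.000e+08
rate = 4.41e-03 m^3/s


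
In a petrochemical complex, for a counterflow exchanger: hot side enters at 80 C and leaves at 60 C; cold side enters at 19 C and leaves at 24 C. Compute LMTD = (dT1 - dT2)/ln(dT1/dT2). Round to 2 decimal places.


dT1 = Th_in - Tc_out = 80 - 24 = 56
dT2 = Th_out - Tc_in = 60 - 19 = 41
LMTD = (dT1 - dT2) / ln(dT1/dT2)
LMTD = (56 - 41) / ln(56/41)
LMTD = 48.11 K


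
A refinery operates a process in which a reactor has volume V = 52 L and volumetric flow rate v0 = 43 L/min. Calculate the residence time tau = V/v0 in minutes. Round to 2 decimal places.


tau = V / v0
tau = 52 / 43
tau = 1.21 min


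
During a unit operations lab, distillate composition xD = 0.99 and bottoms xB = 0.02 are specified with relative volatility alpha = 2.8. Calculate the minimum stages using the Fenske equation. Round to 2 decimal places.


N_min = ln((xD*(1-xB))/(xB*(1-xD))) / ln(alpha)
Numerator inside ln: 0.9702 / 0.0002 = 4851.0
ln(4851.0) = 8.48694
ln(alpha) = ln(2.8) = 1.029619
N_min = 8.48694 / 1.029619 = 8.24


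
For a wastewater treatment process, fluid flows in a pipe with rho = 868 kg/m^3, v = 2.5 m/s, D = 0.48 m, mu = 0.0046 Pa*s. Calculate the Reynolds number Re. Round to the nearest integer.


Re = rho * v * D / mu
Re = 868 * 2.5 * 0.48 / 0.0046
Re = 1041.6 / 0.0046
Re = 226435


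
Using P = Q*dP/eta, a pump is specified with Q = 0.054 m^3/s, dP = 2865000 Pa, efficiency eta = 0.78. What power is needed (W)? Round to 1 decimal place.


P = Q * dP / eta
P = 0.054 * 2865000 / 0.78
P = 154710.0 / 0.78
P = 198346.2 W


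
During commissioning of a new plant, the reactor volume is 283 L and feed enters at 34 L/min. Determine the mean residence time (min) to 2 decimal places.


tau = V / v0
tau = 283 / 34
tau = 8.32 min


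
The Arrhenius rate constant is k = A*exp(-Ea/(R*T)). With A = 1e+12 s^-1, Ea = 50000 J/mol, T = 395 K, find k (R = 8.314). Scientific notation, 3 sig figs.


k = A * exp(-Ea/(R*T))
k = 1e+12 * exp(-50000 / (8.314 * 395))
k = 1e+12 * exp(-15.225196)
k = 2.44e+05


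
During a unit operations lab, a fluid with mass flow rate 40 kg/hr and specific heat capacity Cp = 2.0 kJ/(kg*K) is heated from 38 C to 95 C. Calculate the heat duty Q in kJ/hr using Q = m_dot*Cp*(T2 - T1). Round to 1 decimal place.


Q = m_dot * Cp * (T2 - T1)
Q = 40 * 2.0 * (95 - 38)
Q = 40 * 2.0 * 57
Q = 4560.0 kJ/hr


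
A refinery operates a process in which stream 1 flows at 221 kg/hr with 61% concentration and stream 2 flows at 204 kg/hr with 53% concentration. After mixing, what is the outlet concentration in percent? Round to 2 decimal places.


Mass balance on solute: F1*x1 + F2*x2 = F3*x3
F3 = F1 + F2 = 221 + 204 = 425 kg/hr
x3 = (F1*x1 + F2*x2)/F3
x3 = (221*0.61 + 204*0.53) / 425
x3 = 57.16%


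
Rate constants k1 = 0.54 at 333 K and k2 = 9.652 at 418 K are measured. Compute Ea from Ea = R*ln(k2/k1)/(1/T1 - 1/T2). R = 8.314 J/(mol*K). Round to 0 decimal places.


Ea = R * ln(k2/k1) / (1/T1 - 1/T2)
ln(k2/k1) = ln(9.652/0.54) = 2.8833513
1/T1 - 1/T2 = 1/333 - 1/418 = 0.000610658505
Ea = 8.314 * 2.8833513 / 0.000610658505
Ea = 39256 J/mol


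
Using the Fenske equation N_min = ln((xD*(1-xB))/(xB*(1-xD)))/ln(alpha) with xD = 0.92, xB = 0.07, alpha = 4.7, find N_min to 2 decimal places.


N_min = ln((xD*(1-xB))/(xB*(1-xD))) / ln(alpha)
Numerator inside ln: 0.8556 / 0.0056 = 152.785714
ln(152.785714) = 5.029036
ln(alpha) = ln(4.7) = 1.547563
N_min = 5.029036 / 1.547563 = 3.25


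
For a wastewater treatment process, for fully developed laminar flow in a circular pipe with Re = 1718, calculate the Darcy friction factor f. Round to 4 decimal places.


f = 64 / Re
f = 64 / 1718
f = 0.0373


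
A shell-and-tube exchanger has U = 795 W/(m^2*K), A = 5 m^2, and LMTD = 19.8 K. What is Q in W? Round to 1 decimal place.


Q = U * A * LMTD
Q = 795 * 5 * 19.8
Q = 78705.0 W


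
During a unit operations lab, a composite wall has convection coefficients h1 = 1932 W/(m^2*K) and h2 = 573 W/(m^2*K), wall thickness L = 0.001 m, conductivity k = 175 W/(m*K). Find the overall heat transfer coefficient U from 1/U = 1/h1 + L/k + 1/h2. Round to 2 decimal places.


1/U = 1/h1 + L/k + 1/h2
1/U = 1/1932 + 0.001/175 + 1/573
1/U = 0.0005175983 + 5.7143e-06 + 0.0017452007
1/U = 0.0022685133
U = 440.82 W/(m^2*K)


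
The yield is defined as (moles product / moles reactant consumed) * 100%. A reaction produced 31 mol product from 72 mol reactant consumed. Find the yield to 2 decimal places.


Yield = (moles product / moles consumed) * 100%
Yield = (31 / 72) * 100
Yield = 0.4306 * 100
Yield = 43.06%


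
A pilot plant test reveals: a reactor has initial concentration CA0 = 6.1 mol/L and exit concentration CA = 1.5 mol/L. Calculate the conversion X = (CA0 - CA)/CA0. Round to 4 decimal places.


X = (CA0 - CA) / CA0
X = (6.1 - 1.5) / 6.1
X = 4.6 / 6.1
X = 0.7541


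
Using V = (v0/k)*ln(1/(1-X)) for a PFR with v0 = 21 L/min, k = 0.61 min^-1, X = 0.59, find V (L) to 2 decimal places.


V = (v0/k) * ln(1/(1-X))
V = (21/0.61) * ln(1/(1-0.59))
V = 34.42623 * ln(2.439024)
V = 34.42623 * 0.891598
V = 30.69 L


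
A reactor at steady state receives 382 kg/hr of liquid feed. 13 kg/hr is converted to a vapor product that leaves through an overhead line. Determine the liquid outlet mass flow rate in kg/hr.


Steady-state mass balance on the main outlet: F_out = F_in - F_removed
F_out = 382 - 13
F_out = 369 kg/hr


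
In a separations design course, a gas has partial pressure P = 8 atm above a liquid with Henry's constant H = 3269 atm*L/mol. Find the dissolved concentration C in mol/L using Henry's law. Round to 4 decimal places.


C = P / H
C = 8 / 3269
C = 0.0024 mol/L


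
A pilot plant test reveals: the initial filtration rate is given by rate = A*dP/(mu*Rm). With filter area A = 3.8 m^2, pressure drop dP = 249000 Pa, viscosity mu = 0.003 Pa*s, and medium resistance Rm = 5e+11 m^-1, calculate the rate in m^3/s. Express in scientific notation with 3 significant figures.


rate = A * dP / (mu * Rm)
rate = 3.8 * 249000 / (0.003 * 5e+11)
rate = 946200.0 / 1.500e+09
rate = 6.31e-04 m^3/s


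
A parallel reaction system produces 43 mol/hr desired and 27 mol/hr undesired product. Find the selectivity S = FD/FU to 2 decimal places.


S = desired product rate / undesired product rate
S = 43 / 27
S = 1.59


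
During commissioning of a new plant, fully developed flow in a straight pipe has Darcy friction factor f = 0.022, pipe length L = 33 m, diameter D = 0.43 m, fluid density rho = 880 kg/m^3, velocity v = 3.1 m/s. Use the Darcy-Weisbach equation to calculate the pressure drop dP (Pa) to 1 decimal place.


dP = f * (L/D) * (rho*v^2/2)
dP = 0.022 * (33/0.43) * (880*3.1^2/2)
L/D = 76.74418605
rho*v^2/2 = 880*9.61/2 = 4228.4
dP = 0.022 * 76.74418605 * 4228.4
dP = 7139.1 Pa


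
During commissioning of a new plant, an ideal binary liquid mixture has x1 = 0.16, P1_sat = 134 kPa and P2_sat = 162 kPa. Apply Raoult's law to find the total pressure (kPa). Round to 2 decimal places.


P = x1*P1_sat + x2*P2_sat
x2 = 1 - x1 = 1 - 0.16 = 0.84
P = 0.16*134 + 0.84*162
P = 21.44 + 136.08
P = 157.52 kPa


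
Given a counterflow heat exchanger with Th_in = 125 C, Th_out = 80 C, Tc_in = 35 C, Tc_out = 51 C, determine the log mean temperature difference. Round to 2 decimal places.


dT1 = Th_in - Tc_out = 125 - 51 = 74
dT2 = Th_out - Tc_in = 80 - 35 = 45
LMTD = (dT1 - dT2) / ln(dT1/dT2)
LMTD = (74 - 45) / ln(74/45)
LMTD = 58.30 K


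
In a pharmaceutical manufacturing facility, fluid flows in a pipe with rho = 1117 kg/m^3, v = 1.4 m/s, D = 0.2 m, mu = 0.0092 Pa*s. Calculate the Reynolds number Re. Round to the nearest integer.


Re = rho * v * D / mu
Re = 1117 * 1.4 * 0.2 / 0.0092
Re = 312.76 / 0.0092
Re = 33996


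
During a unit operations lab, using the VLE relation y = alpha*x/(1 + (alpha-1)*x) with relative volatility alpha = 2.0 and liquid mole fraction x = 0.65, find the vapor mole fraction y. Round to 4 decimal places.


y = alpha*x / (1 + (alpha-1)*x)
y = 2.0*0.65 / (1 + (2.0-1)*0.65)
y = 1.3 / (1 + 0.65)
y = 1.3 / 1.65
y = 0.7879


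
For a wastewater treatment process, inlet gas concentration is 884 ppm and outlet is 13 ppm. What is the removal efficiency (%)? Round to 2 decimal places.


Efficiency = (G_in - G_out) / G_in * 100%
Efficiency = (884 - 13) / 884 * 100
Efficiency = 871 / 884 * 100
Efficiency = 98.53%


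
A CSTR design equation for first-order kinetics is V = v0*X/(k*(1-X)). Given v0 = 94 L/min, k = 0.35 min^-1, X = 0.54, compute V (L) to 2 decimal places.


V = v0 * X / (k * (1 - X))
V = 94 * 0.54 / (0.35 * (1 - 0.54))
V = 50.76 / (0.35 * 0.46)
V = 50.76 / 0.161
V = 315.28 L


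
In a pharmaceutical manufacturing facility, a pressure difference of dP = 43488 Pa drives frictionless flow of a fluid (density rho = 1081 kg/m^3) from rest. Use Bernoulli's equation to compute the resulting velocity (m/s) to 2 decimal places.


v = sqrt(2*dP/rho)
v = sqrt(2*43488/1081)
v = sqrt(80.458834)
v = 8.97 m/s


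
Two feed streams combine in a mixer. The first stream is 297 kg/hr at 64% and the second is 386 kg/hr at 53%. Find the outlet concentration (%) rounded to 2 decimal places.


Mass balance on solute: F1*x1 + F2*x2 = F3*x3
F3 = F1 + F2 = 297 + 386 = 683 kg/hr
x3 = (F1*x1 + F2*x2)/F3
x3 = (297*0.64 + 386*0.53) / 683
x3 = 57.78%


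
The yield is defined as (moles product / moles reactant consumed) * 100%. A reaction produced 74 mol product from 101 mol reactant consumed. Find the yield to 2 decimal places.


Yield = (moles product / moles consumed) * 100%
Yield = (74 / 101) * 100
Yield = 0.7327 * 100
Yield = 73.27%


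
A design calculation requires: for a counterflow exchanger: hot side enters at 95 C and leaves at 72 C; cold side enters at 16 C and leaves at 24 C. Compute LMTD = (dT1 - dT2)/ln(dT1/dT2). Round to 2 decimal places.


dT1 = Th_in - Tc_out = 95 - 24 = 71
dT2 = Th_out - Tc_in = 72 - 16 = 56
LMTD = (dT1 - dT2) / ln(dT1/dT2)
LMTD = (71 - 56) / ln(71/56)
LMTD = 63.20 K


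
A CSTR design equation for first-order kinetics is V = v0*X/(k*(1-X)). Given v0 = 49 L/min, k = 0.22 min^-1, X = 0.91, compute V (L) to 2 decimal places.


V = v0 * X / (k * (1 - X))
V = 49 * 0.91 / (0.22 * (1 - 0.91))
V = 44.59 / (0.22 * 0.09)
V = 44.59 / 0.0198
V = 2252.02 L


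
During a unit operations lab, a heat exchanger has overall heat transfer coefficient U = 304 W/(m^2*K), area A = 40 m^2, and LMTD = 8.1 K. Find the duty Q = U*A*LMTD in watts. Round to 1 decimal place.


Q = U * A * LMTD
Q = 304 * 40 * 8.1
Q = 98496.0 W


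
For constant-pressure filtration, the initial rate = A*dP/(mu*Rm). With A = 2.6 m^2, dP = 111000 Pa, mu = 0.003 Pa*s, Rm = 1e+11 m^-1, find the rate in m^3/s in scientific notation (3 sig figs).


rate = A * dP / (mu * Rm)
rate = 2.6 * 111000 / (0.003 * 1e+11)
rate = 288600.0 / 3.000e+08
rate = 9.62e-04 m^3/s


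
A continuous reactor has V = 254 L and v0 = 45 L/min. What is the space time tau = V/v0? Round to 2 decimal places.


tau = V / v0
tau = 254 / 45
tau = 5.64 min


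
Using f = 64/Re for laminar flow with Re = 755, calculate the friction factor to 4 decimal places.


f = 64 / Re
f = 64 / 755
f = 0.0848


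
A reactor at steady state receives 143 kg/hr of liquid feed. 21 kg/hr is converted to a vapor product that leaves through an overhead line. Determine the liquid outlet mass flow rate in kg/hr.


Steady-state mass balance on the main outlet: F_out = F_in - F_removed
F_out = 143 - 21
F_out = 122 kg/hr


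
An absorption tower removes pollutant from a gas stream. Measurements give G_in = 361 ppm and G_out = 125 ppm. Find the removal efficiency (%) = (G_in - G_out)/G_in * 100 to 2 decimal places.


Efficiency = (G_in - G_out) / G_in * 100%
Efficiency = (361 - 125) / 361 * 100
Efficiency = 236 / 361 * 100
Efficiency = 65.37%


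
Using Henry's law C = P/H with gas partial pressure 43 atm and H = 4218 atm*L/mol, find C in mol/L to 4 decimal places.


C = P / H
C = 43 / 4218
C = 0.0102 mol/L


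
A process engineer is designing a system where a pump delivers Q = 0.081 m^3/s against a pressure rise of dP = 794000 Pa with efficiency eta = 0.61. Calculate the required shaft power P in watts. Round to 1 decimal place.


P = Q * dP / eta
P = 0.081 * 794000 / 0.61
P = 64314.0 / 0.61
P = 105432.8 W


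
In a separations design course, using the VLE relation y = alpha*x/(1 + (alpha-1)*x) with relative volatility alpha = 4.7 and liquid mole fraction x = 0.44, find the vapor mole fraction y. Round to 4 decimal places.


y = alpha*x / (1 + (alpha-1)*x)
y = 4.7*0.44 / (1 + (4.7-1)*0.44)
y = 2.068 / (1 + 1.628)
y = 2.068 / 2.628
y = 0.7869


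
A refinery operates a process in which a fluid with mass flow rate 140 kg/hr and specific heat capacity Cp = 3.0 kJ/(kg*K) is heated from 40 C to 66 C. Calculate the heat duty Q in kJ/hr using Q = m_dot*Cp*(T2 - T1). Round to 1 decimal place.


Q = m_dot * Cp * (T2 - T1)
Q = 140 * 3.0 * (66 - 40)
Q = 140 * 3.0 * 26
Q = 10920.0 kJ/hr


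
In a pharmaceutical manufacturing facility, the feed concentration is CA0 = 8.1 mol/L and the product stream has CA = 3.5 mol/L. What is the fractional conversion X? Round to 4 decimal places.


X = (CA0 - CA) / CA0
X = (8.1 - 3.5) / 8.1
X = 4.6 / 8.1
X = 0.5679


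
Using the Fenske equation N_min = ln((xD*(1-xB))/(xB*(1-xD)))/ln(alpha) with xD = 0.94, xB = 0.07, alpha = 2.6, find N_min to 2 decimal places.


N_min = ln((xD*(1-xB))/(xB*(1-xD))) / ln(alpha)
Numerator inside ln: 0.8742 / 0.0042 = 208.142857
ln(208.142857) = 5.338225
ln(alpha) = ln(2.6) = 0.955511
N_min = 5.338225 / 0.955511 = 5.59


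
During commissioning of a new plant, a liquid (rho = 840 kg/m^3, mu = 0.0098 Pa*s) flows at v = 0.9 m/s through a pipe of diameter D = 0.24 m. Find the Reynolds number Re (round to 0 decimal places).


Re = rho * v * D / mu
Re = 840 * 0.9 * 0.24 / 0.0098
Re = 181.44 / 0.0098
Re = 18514


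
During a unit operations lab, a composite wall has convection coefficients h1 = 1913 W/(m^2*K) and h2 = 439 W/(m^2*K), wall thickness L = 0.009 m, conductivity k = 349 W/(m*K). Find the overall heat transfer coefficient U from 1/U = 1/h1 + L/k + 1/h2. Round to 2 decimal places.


1/U = 1/h1 + L/k + 1/h2
1/U = 1/1913 + 0.009/349 + 1/439
1/U = 0.0005227392 + 2.5788e-05 + 0.0022779043
1/U = 0.0028264315
U = 353.80 W/(m^2*K)


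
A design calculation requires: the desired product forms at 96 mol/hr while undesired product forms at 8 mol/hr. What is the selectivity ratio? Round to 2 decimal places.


S = desired product rate / undesired product rate
S = 96 / 8
S = 12.00


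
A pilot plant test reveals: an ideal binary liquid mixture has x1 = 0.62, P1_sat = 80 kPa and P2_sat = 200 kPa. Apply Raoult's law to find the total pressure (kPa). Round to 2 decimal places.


P = x1*P1_sat + x2*P2_sat
x2 = 1 - x1 = 1 - 0.62 = 0.38
P = 0.62*80 + 0.38*200
P = 49.6 + 76.0
P = 125.60 kPa


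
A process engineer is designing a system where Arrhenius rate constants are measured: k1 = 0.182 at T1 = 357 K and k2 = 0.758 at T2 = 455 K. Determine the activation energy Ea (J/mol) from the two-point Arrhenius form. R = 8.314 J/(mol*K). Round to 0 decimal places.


Ea = R * ln(k2/k1) / (1/T1 - 1/T2)
ln(k2/k1) = ln(0.758/0.182) = 1.4266767
1/T1 - 1/T2 = 1/357 - 1/455 = 0.00060331825
Ea = 8.314 * 1.4266767 / 0.00060331825
Ea = 19660 J/mol


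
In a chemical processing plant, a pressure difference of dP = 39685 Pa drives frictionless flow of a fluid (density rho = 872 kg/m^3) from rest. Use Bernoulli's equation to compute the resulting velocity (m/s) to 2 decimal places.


v = sqrt(2*dP/rho)
v = sqrt(2*39685/872)
v = sqrt(91.020642)
v = 9.54 m/s


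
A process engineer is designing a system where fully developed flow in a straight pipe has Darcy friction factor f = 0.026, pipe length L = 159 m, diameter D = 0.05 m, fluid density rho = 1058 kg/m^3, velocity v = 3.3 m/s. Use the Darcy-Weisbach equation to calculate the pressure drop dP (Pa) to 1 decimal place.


dP = f * (L/D) * (rho*v^2/2)
dP = 0.026 * (159/0.05) * (1058*3.3^2/2)
L/D = 3180.0
rho*v^2/2 = 1058*10.89/2 = 5760.81
dP = 0.026 * 3180.0 * 5760.81
dP = 476303.8 Pa


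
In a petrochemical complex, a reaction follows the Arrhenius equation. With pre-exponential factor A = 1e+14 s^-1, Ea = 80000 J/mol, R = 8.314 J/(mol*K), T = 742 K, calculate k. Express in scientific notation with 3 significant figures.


k = A * exp(-Ea/(R*T))
k = 1e+14 * exp(-80000 / (8.314 * 742))
k = 1e+14 * exp(-12.968091)
k = 2.33e+08


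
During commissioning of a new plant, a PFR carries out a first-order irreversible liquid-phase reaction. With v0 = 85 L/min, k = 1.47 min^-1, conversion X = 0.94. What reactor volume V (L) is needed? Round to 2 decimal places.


V = (v0/k) * ln(1/(1-X))
V = (85/1.47) * ln(1/(1-0.94))
V = 57.823129 * ln(16.666667)
V = 57.823129 * 2.813411
V = 162.68 L
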